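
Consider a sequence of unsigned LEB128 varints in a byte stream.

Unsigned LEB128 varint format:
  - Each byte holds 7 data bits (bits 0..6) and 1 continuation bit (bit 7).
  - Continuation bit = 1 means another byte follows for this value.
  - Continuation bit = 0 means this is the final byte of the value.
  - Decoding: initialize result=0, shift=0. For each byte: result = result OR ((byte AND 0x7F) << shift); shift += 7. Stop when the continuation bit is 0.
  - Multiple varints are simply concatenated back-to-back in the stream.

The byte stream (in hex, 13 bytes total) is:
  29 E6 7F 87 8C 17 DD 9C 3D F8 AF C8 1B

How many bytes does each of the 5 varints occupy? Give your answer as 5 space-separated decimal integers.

  byte[0]=0x29 cont=0 payload=0x29=41: acc |= 41<<0 -> acc=41 shift=7 [end]
Varint 1: bytes[0:1] = 29 -> value 41 (1 byte(s))
  byte[1]=0xE6 cont=1 payload=0x66=102: acc |= 102<<0 -> acc=102 shift=7
  byte[2]=0x7F cont=0 payload=0x7F=127: acc |= 127<<7 -> acc=16358 shift=14 [end]
Varint 2: bytes[1:3] = E6 7F -> value 16358 (2 byte(s))
  byte[3]=0x87 cont=1 payload=0x07=7: acc |= 7<<0 -> acc=7 shift=7
  byte[4]=0x8C cont=1 payload=0x0C=12: acc |= 12<<7 -> acc=1543 shift=14
  byte[5]=0x17 cont=0 payload=0x17=23: acc |= 23<<14 -> acc=378375 shift=21 [end]
Varint 3: bytes[3:6] = 87 8C 17 -> value 378375 (3 byte(s))
  byte[6]=0xDD cont=1 payload=0x5D=93: acc |= 93<<0 -> acc=93 shift=7
  byte[7]=0x9C cont=1 payload=0x1C=28: acc |= 28<<7 -> acc=3677 shift=14
  byte[8]=0x3D cont=0 payload=0x3D=61: acc |= 61<<14 -> acc=1003101 shift=21 [end]
Varint 4: bytes[6:9] = DD 9C 3D -> value 1003101 (3 byte(s))
  byte[9]=0xF8 cont=1 payload=0x78=120: acc |= 120<<0 -> acc=120 shift=7
  byte[10]=0xAF cont=1 payload=0x2F=47: acc |= 47<<7 -> acc=6136 shift=14
  byte[11]=0xC8 cont=1 payload=0x48=72: acc |= 72<<14 -> acc=1185784 shift=21
  byte[12]=0x1B cont=0 payload=0x1B=27: acc |= 27<<21 -> acc=57808888 shift=28 [end]
Varint 5: bytes[9:13] = F8 AF C8 1B -> value 57808888 (4 byte(s))

Answer: 1 2 3 3 4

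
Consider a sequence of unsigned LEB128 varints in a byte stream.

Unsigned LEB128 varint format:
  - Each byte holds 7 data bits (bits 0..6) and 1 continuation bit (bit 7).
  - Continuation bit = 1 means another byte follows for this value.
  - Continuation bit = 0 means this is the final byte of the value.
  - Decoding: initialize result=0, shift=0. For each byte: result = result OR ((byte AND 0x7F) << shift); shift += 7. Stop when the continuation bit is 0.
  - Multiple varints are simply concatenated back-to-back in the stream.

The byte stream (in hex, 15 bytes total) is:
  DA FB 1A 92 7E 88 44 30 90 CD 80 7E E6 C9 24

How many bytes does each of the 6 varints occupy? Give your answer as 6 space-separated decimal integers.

  byte[0]=0xDA cont=1 payload=0x5A=90: acc |= 90<<0 -> acc=90 shift=7
  byte[1]=0xFB cont=1 payload=0x7B=123: acc |= 123<<7 -> acc=15834 shift=14
  byte[2]=0x1A cont=0 payload=0x1A=26: acc |= 26<<14 -> acc=441818 shift=21 [end]
Varint 1: bytes[0:3] = DA FB 1A -> value 441818 (3 byte(s))
  byte[3]=0x92 cont=1 payload=0x12=18: acc |= 18<<0 -> acc=18 shift=7
  byte[4]=0x7E cont=0 payload=0x7E=126: acc |= 126<<7 -> acc=16146 shift=14 [end]
Varint 2: bytes[3:5] = 92 7E -> value 16146 (2 byte(s))
  byte[5]=0x88 cont=1 payload=0x08=8: acc |= 8<<0 -> acc=8 shift=7
  byte[6]=0x44 cont=0 payload=0x44=68: acc |= 68<<7 -> acc=8712 shift=14 [end]
Varint 3: bytes[5:7] = 88 44 -> value 8712 (2 byte(s))
  byte[7]=0x30 cont=0 payload=0x30=48: acc |= 48<<0 -> acc=48 shift=7 [end]
Varint 4: bytes[7:8] = 30 -> value 48 (1 byte(s))
  byte[8]=0x90 cont=1 payload=0x10=16: acc |= 16<<0 -> acc=16 shift=7
  byte[9]=0xCD cont=1 payload=0x4D=77: acc |= 77<<7 -> acc=9872 shift=14
  byte[10]=0x80 cont=1 payload=0x00=0: acc |= 0<<14 -> acc=9872 shift=21
  byte[11]=0x7E cont=0 payload=0x7E=126: acc |= 126<<21 -> acc=264251024 shift=28 [end]
Varint 5: bytes[8:12] = 90 CD 80 7E -> value 264251024 (4 byte(s))
  byte[12]=0xE6 cont=1 payload=0x66=102: acc |= 102<<0 -> acc=102 shift=7
  byte[13]=0xC9 cont=1 payload=0x49=73: acc |= 73<<7 -> acc=9446 shift=14
  byte[14]=0x24 cont=0 payload=0x24=36: acc |= 36<<14 -> acc=599270 shift=21 [end]
Varint 6: bytes[12:15] = E6 C9 24 -> value 599270 (3 byte(s))

Answer: 3 2 2 1 4 3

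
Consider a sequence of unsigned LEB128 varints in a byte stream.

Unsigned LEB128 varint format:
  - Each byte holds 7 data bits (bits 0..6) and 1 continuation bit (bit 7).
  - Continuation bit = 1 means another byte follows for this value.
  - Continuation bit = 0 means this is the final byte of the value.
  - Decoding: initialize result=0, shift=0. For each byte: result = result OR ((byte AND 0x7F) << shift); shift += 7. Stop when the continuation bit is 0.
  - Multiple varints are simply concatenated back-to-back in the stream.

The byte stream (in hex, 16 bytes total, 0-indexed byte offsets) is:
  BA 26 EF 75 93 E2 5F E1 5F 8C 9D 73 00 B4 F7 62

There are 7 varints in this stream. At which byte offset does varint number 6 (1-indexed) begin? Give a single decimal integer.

  byte[0]=0xBA cont=1 payload=0x3A=58: acc |= 58<<0 -> acc=58 shift=7
  byte[1]=0x26 cont=0 payload=0x26=38: acc |= 38<<7 -> acc=4922 shift=14 [end]
Varint 1: bytes[0:2] = BA 26 -> value 4922 (2 byte(s))
  byte[2]=0xEF cont=1 payload=0x6F=111: acc |= 111<<0 -> acc=111 shift=7
  byte[3]=0x75 cont=0 payload=0x75=117: acc |= 117<<7 -> acc=15087 shift=14 [end]
Varint 2: bytes[2:4] = EF 75 -> value 15087 (2 byte(s))
  byte[4]=0x93 cont=1 payload=0x13=19: acc |= 19<<0 -> acc=19 shift=7
  byte[5]=0xE2 cont=1 payload=0x62=98: acc |= 98<<7 -> acc=12563 shift=14
  byte[6]=0x5F cont=0 payload=0x5F=95: acc |= 95<<14 -> acc=1569043 shift=21 [end]
Varint 3: bytes[4:7] = 93 E2 5F -> value 1569043 (3 byte(s))
  byte[7]=0xE1 cont=1 payload=0x61=97: acc |= 97<<0 -> acc=97 shift=7
  byte[8]=0x5F cont=0 payload=0x5F=95: acc |= 95<<7 -> acc=12257 shift=14 [end]
Varint 4: bytes[7:9] = E1 5F -> value 12257 (2 byte(s))
  byte[9]=0x8C cont=1 payload=0x0C=12: acc |= 12<<0 -> acc=12 shift=7
  byte[10]=0x9D cont=1 payload=0x1D=29: acc |= 29<<7 -> acc=3724 shift=14
  byte[11]=0x73 cont=0 payload=0x73=115: acc |= 115<<14 -> acc=1887884 shift=21 [end]
Varint 5: bytes[9:12] = 8C 9D 73 -> value 1887884 (3 byte(s))
  byte[12]=0x00 cont=0 payload=0x00=0: acc |= 0<<0 -> acc=0 shift=7 [end]
Varint 6: bytes[12:13] = 00 -> value 0 (1 byte(s))
  byte[13]=0xB4 cont=1 payload=0x34=52: acc |= 52<<0 -> acc=52 shift=7
  byte[14]=0xF7 cont=1 payload=0x77=119: acc |= 119<<7 -> acc=15284 shift=14
  byte[15]=0x62 cont=0 payload=0x62=98: acc |= 98<<14 -> acc=1620916 shift=21 [end]
Varint 7: bytes[13:16] = B4 F7 62 -> value 1620916 (3 byte(s))

Answer: 12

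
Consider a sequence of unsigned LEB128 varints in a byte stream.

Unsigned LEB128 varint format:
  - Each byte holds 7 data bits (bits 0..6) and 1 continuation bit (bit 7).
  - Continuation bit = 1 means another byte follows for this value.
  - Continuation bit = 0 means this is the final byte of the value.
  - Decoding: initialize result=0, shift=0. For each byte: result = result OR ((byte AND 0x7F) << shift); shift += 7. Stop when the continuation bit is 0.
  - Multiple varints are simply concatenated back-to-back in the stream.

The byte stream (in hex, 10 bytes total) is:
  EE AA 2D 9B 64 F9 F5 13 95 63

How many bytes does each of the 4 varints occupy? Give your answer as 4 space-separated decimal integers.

  byte[0]=0xEE cont=1 payload=0x6E=110: acc |= 110<<0 -> acc=110 shift=7
  byte[1]=0xAA cont=1 payload=0x2A=42: acc |= 42<<7 -> acc=5486 shift=14
  byte[2]=0x2D cont=0 payload=0x2D=45: acc |= 45<<14 -> acc=742766 shift=21 [end]
Varint 1: bytes[0:3] = EE AA 2D -> value 742766 (3 byte(s))
  byte[3]=0x9B cont=1 payload=0x1B=27: acc |= 27<<0 -> acc=27 shift=7
  byte[4]=0x64 cont=0 payload=0x64=100: acc |= 100<<7 -> acc=12827 shift=14 [end]
Varint 2: bytes[3:5] = 9B 64 -> value 12827 (2 byte(s))
  byte[5]=0xF9 cont=1 payload=0x79=121: acc |= 121<<0 -> acc=121 shift=7
  byte[6]=0xF5 cont=1 payload=0x75=117: acc |= 117<<7 -> acc=15097 shift=14
  byte[7]=0x13 cont=0 payload=0x13=19: acc |= 19<<14 -> acc=326393 shift=21 [end]
Varint 3: bytes[5:8] = F9 F5 13 -> value 326393 (3 byte(s))
  byte[8]=0x95 cont=1 payload=0x15=21: acc |= 21<<0 -> acc=21 shift=7
  byte[9]=0x63 cont=0 payload=0x63=99: acc |= 99<<7 -> acc=12693 shift=14 [end]
Varint 4: bytes[8:10] = 95 63 -> value 12693 (2 byte(s))

Answer: 3 2 3 2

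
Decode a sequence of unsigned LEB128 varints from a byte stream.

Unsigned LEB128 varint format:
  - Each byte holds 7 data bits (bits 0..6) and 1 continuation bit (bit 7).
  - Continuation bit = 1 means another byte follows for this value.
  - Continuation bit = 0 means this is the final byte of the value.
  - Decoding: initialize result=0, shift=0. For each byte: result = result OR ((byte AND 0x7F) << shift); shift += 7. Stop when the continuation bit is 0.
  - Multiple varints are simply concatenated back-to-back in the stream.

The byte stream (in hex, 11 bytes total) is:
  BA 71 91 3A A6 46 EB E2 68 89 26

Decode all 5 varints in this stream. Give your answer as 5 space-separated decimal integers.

Answer: 14522 7441 8998 1716587 4873

Derivation:
  byte[0]=0xBA cont=1 payload=0x3A=58: acc |= 58<<0 -> acc=58 shift=7
  byte[1]=0x71 cont=0 payload=0x71=113: acc |= 113<<7 -> acc=14522 shift=14 [end]
Varint 1: bytes[0:2] = BA 71 -> value 14522 (2 byte(s))
  byte[2]=0x91 cont=1 payload=0x11=17: acc |= 17<<0 -> acc=17 shift=7
  byte[3]=0x3A cont=0 payload=0x3A=58: acc |= 58<<7 -> acc=7441 shift=14 [end]
Varint 2: bytes[2:4] = 91 3A -> value 7441 (2 byte(s))
  byte[4]=0xA6 cont=1 payload=0x26=38: acc |= 38<<0 -> acc=38 shift=7
  byte[5]=0x46 cont=0 payload=0x46=70: acc |= 70<<7 -> acc=8998 shift=14 [end]
Varint 3: bytes[4:6] = A6 46 -> value 8998 (2 byte(s))
  byte[6]=0xEB cont=1 payload=0x6B=107: acc |= 107<<0 -> acc=107 shift=7
  byte[7]=0xE2 cont=1 payload=0x62=98: acc |= 98<<7 -> acc=12651 shift=14
  byte[8]=0x68 cont=0 payload=0x68=104: acc |= 104<<14 -> acc=1716587 shift=21 [end]
Varint 4: bytes[6:9] = EB E2 68 -> value 1716587 (3 byte(s))
  byte[9]=0x89 cont=1 payload=0x09=9: acc |= 9<<0 -> acc=9 shift=7
  byte[10]=0x26 cont=0 payload=0x26=38: acc |= 38<<7 -> acc=4873 shift=14 [end]
Varint 5: bytes[9:11] = 89 26 -> value 4873 (2 byte(s))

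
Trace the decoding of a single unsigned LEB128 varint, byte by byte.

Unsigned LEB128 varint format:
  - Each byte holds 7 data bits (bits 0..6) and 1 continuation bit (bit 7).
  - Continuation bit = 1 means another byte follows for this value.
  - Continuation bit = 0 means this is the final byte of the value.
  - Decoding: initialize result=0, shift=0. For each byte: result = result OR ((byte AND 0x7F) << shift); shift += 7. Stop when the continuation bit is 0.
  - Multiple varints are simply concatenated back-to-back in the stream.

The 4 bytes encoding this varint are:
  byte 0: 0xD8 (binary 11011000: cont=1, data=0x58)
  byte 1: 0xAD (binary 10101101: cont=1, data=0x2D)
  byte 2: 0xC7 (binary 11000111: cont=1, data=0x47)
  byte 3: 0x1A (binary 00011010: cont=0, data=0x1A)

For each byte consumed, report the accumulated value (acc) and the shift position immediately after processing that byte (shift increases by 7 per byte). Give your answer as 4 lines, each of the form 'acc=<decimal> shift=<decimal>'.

Answer: acc=88 shift=7
acc=5848 shift=14
acc=1169112 shift=21
acc=55695064 shift=28

Derivation:
byte 0=0xD8: payload=0x58=88, contrib = 88<<0 = 88; acc -> 88, shift -> 7
byte 1=0xAD: payload=0x2D=45, contrib = 45<<7 = 5760; acc -> 5848, shift -> 14
byte 2=0xC7: payload=0x47=71, contrib = 71<<14 = 1163264; acc -> 1169112, shift -> 21
byte 3=0x1A: payload=0x1A=26, contrib = 26<<21 = 54525952; acc -> 55695064, shift -> 28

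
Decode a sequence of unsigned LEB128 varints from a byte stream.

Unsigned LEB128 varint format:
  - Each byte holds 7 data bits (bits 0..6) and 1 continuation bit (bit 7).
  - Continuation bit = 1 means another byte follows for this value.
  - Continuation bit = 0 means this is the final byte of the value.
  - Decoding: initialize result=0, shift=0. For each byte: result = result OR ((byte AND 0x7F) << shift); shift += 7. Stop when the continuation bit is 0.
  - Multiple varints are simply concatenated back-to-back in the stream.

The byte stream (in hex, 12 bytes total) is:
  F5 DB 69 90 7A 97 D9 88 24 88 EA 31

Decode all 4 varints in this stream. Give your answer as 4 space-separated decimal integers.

  byte[0]=0xF5 cont=1 payload=0x75=117: acc |= 117<<0 -> acc=117 shift=7
  byte[1]=0xDB cont=1 payload=0x5B=91: acc |= 91<<7 -> acc=11765 shift=14
  byte[2]=0x69 cont=0 payload=0x69=105: acc |= 105<<14 -> acc=1732085 shift=21 [end]
Varint 1: bytes[0:3] = F5 DB 69 -> value 1732085 (3 byte(s))
  byte[3]=0x90 cont=1 payload=0x10=16: acc |= 16<<0 -> acc=16 shift=7
  byte[4]=0x7A cont=0 payload=0x7A=122: acc |= 122<<7 -> acc=15632 shift=14 [end]
Varint 2: bytes[3:5] = 90 7A -> value 15632 (2 byte(s))
  byte[5]=0x97 cont=1 payload=0x17=23: acc |= 23<<0 -> acc=23 shift=7
  byte[6]=0xD9 cont=1 payload=0x59=89: acc |= 89<<7 -> acc=11415 shift=14
  byte[7]=0x88 cont=1 payload=0x08=8: acc |= 8<<14 -> acc=142487 shift=21
  byte[8]=0x24 cont=0 payload=0x24=36: acc |= 36<<21 -> acc=75639959 shift=28 [end]
Varint 3: bytes[5:9] = 97 D9 88 24 -> value 75639959 (4 byte(s))
  byte[9]=0x88 cont=1 payload=0x08=8: acc |= 8<<0 -> acc=8 shift=7
  byte[10]=0xEA cont=1 payload=0x6A=106: acc |= 106<<7 -> acc=13576 shift=14
  byte[11]=0x31 cont=0 payload=0x31=49: acc |= 49<<14 -> acc=816392 shift=21 [end]
Varint 4: bytes[9:12] = 88 EA 31 -> value 816392 (3 byte(s))

Answer: 1732085 15632 75639959 816392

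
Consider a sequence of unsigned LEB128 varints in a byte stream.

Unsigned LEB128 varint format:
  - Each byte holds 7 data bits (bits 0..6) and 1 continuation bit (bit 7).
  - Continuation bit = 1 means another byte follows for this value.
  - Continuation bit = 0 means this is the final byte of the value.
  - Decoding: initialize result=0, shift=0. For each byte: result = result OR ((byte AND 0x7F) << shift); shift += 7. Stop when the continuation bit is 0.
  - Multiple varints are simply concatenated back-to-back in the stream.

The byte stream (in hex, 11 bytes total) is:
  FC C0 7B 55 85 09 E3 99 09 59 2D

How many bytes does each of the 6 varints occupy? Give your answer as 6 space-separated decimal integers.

Answer: 3 1 2 3 1 1

Derivation:
  byte[0]=0xFC cont=1 payload=0x7C=124: acc |= 124<<0 -> acc=124 shift=7
  byte[1]=0xC0 cont=1 payload=0x40=64: acc |= 64<<7 -> acc=8316 shift=14
  byte[2]=0x7B cont=0 payload=0x7B=123: acc |= 123<<14 -> acc=2023548 shift=21 [end]
Varint 1: bytes[0:3] = FC C0 7B -> value 2023548 (3 byte(s))
  byte[3]=0x55 cont=0 payload=0x55=85: acc |= 85<<0 -> acc=85 shift=7 [end]
Varint 2: bytes[3:4] = 55 -> value 85 (1 byte(s))
  byte[4]=0x85 cont=1 payload=0x05=5: acc |= 5<<0 -> acc=5 shift=7
  byte[5]=0x09 cont=0 payload=0x09=9: acc |= 9<<7 -> acc=1157 shift=14 [end]
Varint 3: bytes[4:6] = 85 09 -> value 1157 (2 byte(s))
  byte[6]=0xE3 cont=1 payload=0x63=99: acc |= 99<<0 -> acc=99 shift=7
  byte[7]=0x99 cont=1 payload=0x19=25: acc |= 25<<7 -> acc=3299 shift=14
  byte[8]=0x09 cont=0 payload=0x09=9: acc |= 9<<14 -> acc=150755 shift=21 [end]
Varint 4: bytes[6:9] = E3 99 09 -> value 150755 (3 byte(s))
  byte[9]=0x59 cont=0 payload=0x59=89: acc |= 89<<0 -> acc=89 shift=7 [end]
Varint 5: bytes[9:10] = 59 -> value 89 (1 byte(s))
  byte[10]=0x2D cont=0 payload=0x2D=45: acc |= 45<<0 -> acc=45 shift=7 [end]
Varint 6: bytes[10:11] = 2D -> value 45 (1 byte(s))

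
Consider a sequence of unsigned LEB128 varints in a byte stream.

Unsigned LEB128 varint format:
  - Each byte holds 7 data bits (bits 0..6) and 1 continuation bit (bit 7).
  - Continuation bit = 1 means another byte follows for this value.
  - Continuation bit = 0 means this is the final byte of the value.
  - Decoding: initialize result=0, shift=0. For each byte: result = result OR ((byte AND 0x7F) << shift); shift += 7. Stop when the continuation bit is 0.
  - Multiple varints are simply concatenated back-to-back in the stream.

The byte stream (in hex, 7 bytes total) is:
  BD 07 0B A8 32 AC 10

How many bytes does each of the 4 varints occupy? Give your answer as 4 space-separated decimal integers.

Answer: 2 1 2 2

Derivation:
  byte[0]=0xBD cont=1 payload=0x3D=61: acc |= 61<<0 -> acc=61 shift=7
  byte[1]=0x07 cont=0 payload=0x07=7: acc |= 7<<7 -> acc=957 shift=14 [end]
Varint 1: bytes[0:2] = BD 07 -> value 957 (2 byte(s))
  byte[2]=0x0B cont=0 payload=0x0B=11: acc |= 11<<0 -> acc=11 shift=7 [end]
Varint 2: bytes[2:3] = 0B -> value 11 (1 byte(s))
  byte[3]=0xA8 cont=1 payload=0x28=40: acc |= 40<<0 -> acc=40 shift=7
  byte[4]=0x32 cont=0 payload=0x32=50: acc |= 50<<7 -> acc=6440 shift=14 [end]
Varint 3: bytes[3:5] = A8 32 -> value 6440 (2 byte(s))
  byte[5]=0xAC cont=1 payload=0x2C=44: acc |= 44<<0 -> acc=44 shift=7
  byte[6]=0x10 cont=0 payload=0x10=16: acc |= 16<<7 -> acc=2092 shift=14 [end]
Varint 4: bytes[5:7] = AC 10 -> value 2092 (2 byte(s))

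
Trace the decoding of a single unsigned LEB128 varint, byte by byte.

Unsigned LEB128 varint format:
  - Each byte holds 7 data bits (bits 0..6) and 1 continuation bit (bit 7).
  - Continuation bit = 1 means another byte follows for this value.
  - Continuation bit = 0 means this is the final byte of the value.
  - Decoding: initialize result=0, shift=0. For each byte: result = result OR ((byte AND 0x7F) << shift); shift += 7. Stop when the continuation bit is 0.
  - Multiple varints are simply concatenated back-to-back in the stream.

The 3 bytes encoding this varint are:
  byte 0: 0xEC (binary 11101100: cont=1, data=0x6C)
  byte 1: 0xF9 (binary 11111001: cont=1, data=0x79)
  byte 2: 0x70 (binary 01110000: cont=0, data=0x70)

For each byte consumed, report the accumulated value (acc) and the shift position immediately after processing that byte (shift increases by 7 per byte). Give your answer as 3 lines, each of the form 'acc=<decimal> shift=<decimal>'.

byte 0=0xEC: payload=0x6C=108, contrib = 108<<0 = 108; acc -> 108, shift -> 7
byte 1=0xF9: payload=0x79=121, contrib = 121<<7 = 15488; acc -> 15596, shift -> 14
byte 2=0x70: payload=0x70=112, contrib = 112<<14 = 1835008; acc -> 1850604, shift -> 21

Answer: acc=108 shift=7
acc=15596 shift=14
acc=1850604 shift=21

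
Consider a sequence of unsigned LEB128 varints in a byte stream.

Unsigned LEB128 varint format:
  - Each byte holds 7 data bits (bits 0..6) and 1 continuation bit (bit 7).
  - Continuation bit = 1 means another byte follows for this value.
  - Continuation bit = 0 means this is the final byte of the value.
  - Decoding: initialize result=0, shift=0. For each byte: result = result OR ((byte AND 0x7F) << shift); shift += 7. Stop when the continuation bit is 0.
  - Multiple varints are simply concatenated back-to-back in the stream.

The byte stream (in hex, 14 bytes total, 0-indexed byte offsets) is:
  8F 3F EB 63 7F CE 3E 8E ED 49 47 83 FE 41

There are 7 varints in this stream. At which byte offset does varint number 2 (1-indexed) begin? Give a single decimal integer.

  byte[0]=0x8F cont=1 payload=0x0F=15: acc |= 15<<0 -> acc=15 shift=7
  byte[1]=0x3F cont=0 payload=0x3F=63: acc |= 63<<7 -> acc=8079 shift=14 [end]
Varint 1: bytes[0:2] = 8F 3F -> value 8079 (2 byte(s))
  byte[2]=0xEB cont=1 payload=0x6B=107: acc |= 107<<0 -> acc=107 shift=7
  byte[3]=0x63 cont=0 payload=0x63=99: acc |= 99<<7 -> acc=12779 shift=14 [end]
Varint 2: bytes[2:4] = EB 63 -> value 12779 (2 byte(s))
  byte[4]=0x7F cont=0 payload=0x7F=127: acc |= 127<<0 -> acc=127 shift=7 [end]
Varint 3: bytes[4:5] = 7F -> value 127 (1 byte(s))
  byte[5]=0xCE cont=1 payload=0x4E=78: acc |= 78<<0 -> acc=78 shift=7
  byte[6]=0x3E cont=0 payload=0x3E=62: acc |= 62<<7 -> acc=8014 shift=14 [end]
Varint 4: bytes[5:7] = CE 3E -> value 8014 (2 byte(s))
  byte[7]=0x8E cont=1 payload=0x0E=14: acc |= 14<<0 -> acc=14 shift=7
  byte[8]=0xED cont=1 payload=0x6D=109: acc |= 109<<7 -> acc=13966 shift=14
  byte[9]=0x49 cont=0 payload=0x49=73: acc |= 73<<14 -> acc=1209998 shift=21 [end]
Varint 5: bytes[7:10] = 8E ED 49 -> value 1209998 (3 byte(s))
  byte[10]=0x47 cont=0 payload=0x47=71: acc |= 71<<0 -> acc=71 shift=7 [end]
Varint 6: bytes[10:11] = 47 -> value 71 (1 byte(s))
  byte[11]=0x83 cont=1 payload=0x03=3: acc |= 3<<0 -> acc=3 shift=7
  byte[12]=0xFE cont=1 payload=0x7E=126: acc |= 126<<7 -> acc=16131 shift=14
  byte[13]=0x41 cont=0 payload=0x41=65: acc |= 65<<14 -> acc=1081091 shift=21 [end]
Varint 7: bytes[11:14] = 83 FE 41 -> value 1081091 (3 byte(s))

Answer: 2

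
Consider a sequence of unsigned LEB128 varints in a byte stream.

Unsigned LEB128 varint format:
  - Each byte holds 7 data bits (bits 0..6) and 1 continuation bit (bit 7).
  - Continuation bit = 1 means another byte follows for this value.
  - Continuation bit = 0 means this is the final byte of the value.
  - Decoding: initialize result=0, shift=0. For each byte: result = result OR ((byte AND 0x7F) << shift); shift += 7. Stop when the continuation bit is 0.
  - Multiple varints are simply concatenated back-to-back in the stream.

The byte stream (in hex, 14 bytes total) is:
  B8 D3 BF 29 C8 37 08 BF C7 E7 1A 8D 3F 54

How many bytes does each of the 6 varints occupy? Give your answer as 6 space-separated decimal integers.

  byte[0]=0xB8 cont=1 payload=0x38=56: acc |= 56<<0 -> acc=56 shift=7
  byte[1]=0xD3 cont=1 payload=0x53=83: acc |= 83<<7 -> acc=10680 shift=14
  byte[2]=0xBF cont=1 payload=0x3F=63: acc |= 63<<14 -> acc=1042872 shift=21
  byte[3]=0x29 cont=0 payload=0x29=41: acc |= 41<<21 -> acc=87026104 shift=28 [end]
Varint 1: bytes[0:4] = B8 D3 BF 29 -> value 87026104 (4 byte(s))
  byte[4]=0xC8 cont=1 payload=0x48=72: acc |= 72<<0 -> acc=72 shift=7
  byte[5]=0x37 cont=0 payload=0x37=55: acc |= 55<<7 -> acc=7112 shift=14 [end]
Varint 2: bytes[4:6] = C8 37 -> value 7112 (2 byte(s))
  byte[6]=0x08 cont=0 payload=0x08=8: acc |= 8<<0 -> acc=8 shift=7 [end]
Varint 3: bytes[6:7] = 08 -> value 8 (1 byte(s))
  byte[7]=0xBF cont=1 payload=0x3F=63: acc |= 63<<0 -> acc=63 shift=7
  byte[8]=0xC7 cont=1 payload=0x47=71: acc |= 71<<7 -> acc=9151 shift=14
  byte[9]=0xE7 cont=1 payload=0x67=103: acc |= 103<<14 -> acc=1696703 shift=21
  byte[10]=0x1A cont=0 payload=0x1A=26: acc |= 26<<21 -> acc=56222655 shift=28 [end]
Varint 4: bytes[7:11] = BF C7 E7 1A -> value 56222655 (4 byte(s))
  byte[11]=0x8D cont=1 payload=0x0D=13: acc |= 13<<0 -> acc=13 shift=7
  byte[12]=0x3F cont=0 payload=0x3F=63: acc |= 63<<7 -> acc=8077 shift=14 [end]
Varint 5: bytes[11:13] = 8D 3F -> value 8077 (2 byte(s))
  byte[13]=0x54 cont=0 payload=0x54=84: acc |= 84<<0 -> acc=84 shift=7 [end]
Varint 6: bytes[13:14] = 54 -> value 84 (1 byte(s))

Answer: 4 2 1 4 2 1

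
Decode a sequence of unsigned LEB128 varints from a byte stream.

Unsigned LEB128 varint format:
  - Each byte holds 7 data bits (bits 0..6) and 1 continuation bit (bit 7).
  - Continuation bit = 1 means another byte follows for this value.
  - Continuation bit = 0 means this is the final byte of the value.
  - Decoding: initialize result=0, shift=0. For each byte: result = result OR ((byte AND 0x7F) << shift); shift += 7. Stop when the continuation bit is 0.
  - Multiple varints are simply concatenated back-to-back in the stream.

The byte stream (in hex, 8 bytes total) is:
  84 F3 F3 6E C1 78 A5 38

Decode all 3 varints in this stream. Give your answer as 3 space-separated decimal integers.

  byte[0]=0x84 cont=1 payload=0x04=4: acc |= 4<<0 -> acc=4 shift=7
  byte[1]=0xF3 cont=1 payload=0x73=115: acc |= 115<<7 -> acc=14724 shift=14
  byte[2]=0xF3 cont=1 payload=0x73=115: acc |= 115<<14 -> acc=1898884 shift=21
  byte[3]=0x6E cont=0 payload=0x6E=110: acc |= 110<<21 -> acc=232585604 shift=28 [end]
Varint 1: bytes[0:4] = 84 F3 F3 6E -> value 232585604 (4 byte(s))
  byte[4]=0xC1 cont=1 payload=0x41=65: acc |= 65<<0 -> acc=65 shift=7
  byte[5]=0x78 cont=0 payload=0x78=120: acc |= 120<<7 -> acc=15425 shift=14 [end]
Varint 2: bytes[4:6] = C1 78 -> value 15425 (2 byte(s))
  byte[6]=0xA5 cont=1 payload=0x25=37: acc |= 37<<0 -> acc=37 shift=7
  byte[7]=0x38 cont=0 payload=0x38=56: acc |= 56<<7 -> acc=7205 shift=14 [end]
Varint 3: bytes[6:8] = A5 38 -> value 7205 (2 byte(s))

Answer: 232585604 15425 7205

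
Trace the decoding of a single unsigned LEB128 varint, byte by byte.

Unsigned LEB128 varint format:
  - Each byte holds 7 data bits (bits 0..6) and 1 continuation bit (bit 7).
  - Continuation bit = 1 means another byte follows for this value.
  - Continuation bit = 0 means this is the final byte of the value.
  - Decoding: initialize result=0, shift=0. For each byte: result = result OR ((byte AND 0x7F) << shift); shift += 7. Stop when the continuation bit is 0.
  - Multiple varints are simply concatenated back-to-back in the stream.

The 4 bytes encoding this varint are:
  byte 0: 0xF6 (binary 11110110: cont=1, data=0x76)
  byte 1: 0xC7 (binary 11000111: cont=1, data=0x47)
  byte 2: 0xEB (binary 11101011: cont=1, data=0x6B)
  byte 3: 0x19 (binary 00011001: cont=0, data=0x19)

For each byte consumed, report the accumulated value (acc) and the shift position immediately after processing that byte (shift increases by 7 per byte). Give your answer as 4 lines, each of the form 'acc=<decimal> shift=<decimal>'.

byte 0=0xF6: payload=0x76=118, contrib = 118<<0 = 118; acc -> 118, shift -> 7
byte 1=0xC7: payload=0x47=71, contrib = 71<<7 = 9088; acc -> 9206, shift -> 14
byte 2=0xEB: payload=0x6B=107, contrib = 107<<14 = 1753088; acc -> 1762294, shift -> 21
byte 3=0x19: payload=0x19=25, contrib = 25<<21 = 52428800; acc -> 54191094, shift -> 28

Answer: acc=118 shift=7
acc=9206 shift=14
acc=1762294 shift=21
acc=54191094 shift=28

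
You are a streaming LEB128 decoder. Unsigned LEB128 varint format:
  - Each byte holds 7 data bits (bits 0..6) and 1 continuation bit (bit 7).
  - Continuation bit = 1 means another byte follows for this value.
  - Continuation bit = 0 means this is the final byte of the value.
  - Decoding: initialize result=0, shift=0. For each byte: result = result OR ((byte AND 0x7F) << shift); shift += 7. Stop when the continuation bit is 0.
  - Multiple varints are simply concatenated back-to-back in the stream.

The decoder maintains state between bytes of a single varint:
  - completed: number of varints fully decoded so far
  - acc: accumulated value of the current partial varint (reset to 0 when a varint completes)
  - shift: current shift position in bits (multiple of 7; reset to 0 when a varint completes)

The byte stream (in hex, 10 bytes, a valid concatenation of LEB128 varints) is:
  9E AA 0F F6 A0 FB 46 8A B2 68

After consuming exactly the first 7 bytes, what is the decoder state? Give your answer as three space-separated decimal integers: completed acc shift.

byte[0]=0x9E cont=1 payload=0x1E: acc |= 30<<0 -> completed=0 acc=30 shift=7
byte[1]=0xAA cont=1 payload=0x2A: acc |= 42<<7 -> completed=0 acc=5406 shift=14
byte[2]=0x0F cont=0 payload=0x0F: varint #1 complete (value=251166); reset -> completed=1 acc=0 shift=0
byte[3]=0xF6 cont=1 payload=0x76: acc |= 118<<0 -> completed=1 acc=118 shift=7
byte[4]=0xA0 cont=1 payload=0x20: acc |= 32<<7 -> completed=1 acc=4214 shift=14
byte[5]=0xFB cont=1 payload=0x7B: acc |= 123<<14 -> completed=1 acc=2019446 shift=21
byte[6]=0x46 cont=0 payload=0x46: varint #2 complete (value=148820086); reset -> completed=2 acc=0 shift=0

Answer: 2 0 0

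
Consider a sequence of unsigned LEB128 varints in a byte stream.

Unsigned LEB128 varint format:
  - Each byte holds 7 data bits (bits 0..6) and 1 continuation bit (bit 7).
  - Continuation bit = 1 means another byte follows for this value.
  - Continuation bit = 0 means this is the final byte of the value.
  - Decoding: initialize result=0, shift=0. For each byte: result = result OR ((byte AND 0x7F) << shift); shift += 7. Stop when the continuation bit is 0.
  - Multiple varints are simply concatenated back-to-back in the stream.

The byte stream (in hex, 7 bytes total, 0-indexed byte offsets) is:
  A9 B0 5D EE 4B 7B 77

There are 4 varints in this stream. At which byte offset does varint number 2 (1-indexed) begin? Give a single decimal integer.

  byte[0]=0xA9 cont=1 payload=0x29=41: acc |= 41<<0 -> acc=41 shift=7
  byte[1]=0xB0 cont=1 payload=0x30=48: acc |= 48<<7 -> acc=6185 shift=14
  byte[2]=0x5D cont=0 payload=0x5D=93: acc |= 93<<14 -> acc=1529897 shift=21 [end]
Varint 1: bytes[0:3] = A9 B0 5D -> value 1529897 (3 byte(s))
  byte[3]=0xEE cont=1 payload=0x6E=110: acc |= 110<<0 -> acc=110 shift=7
  byte[4]=0x4B cont=0 payload=0x4B=75: acc |= 75<<7 -> acc=9710 shift=14 [end]
Varint 2: bytes[3:5] = EE 4B -> value 9710 (2 byte(s))
  byte[5]=0x7B cont=0 payload=0x7B=123: acc |= 123<<0 -> acc=123 shift=7 [end]
Varint 3: bytes[5:6] = 7B -> value 123 (1 byte(s))
  byte[6]=0x77 cont=0 payload=0x77=119: acc |= 119<<0 -> acc=119 shift=7 [end]
Varint 4: bytes[6:7] = 77 -> value 119 (1 byte(s))

Answer: 3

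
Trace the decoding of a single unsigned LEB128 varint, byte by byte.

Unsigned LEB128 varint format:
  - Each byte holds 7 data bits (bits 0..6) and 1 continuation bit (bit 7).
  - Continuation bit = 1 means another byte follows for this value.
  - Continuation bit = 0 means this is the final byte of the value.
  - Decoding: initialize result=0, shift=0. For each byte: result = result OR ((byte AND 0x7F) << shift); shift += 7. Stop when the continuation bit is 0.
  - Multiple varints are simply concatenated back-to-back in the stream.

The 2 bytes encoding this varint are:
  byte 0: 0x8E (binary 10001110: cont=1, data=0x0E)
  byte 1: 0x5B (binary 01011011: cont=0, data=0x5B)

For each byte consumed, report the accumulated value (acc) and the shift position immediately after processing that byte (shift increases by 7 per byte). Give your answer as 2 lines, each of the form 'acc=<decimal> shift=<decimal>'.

byte 0=0x8E: payload=0x0E=14, contrib = 14<<0 = 14; acc -> 14, shift -> 7
byte 1=0x5B: payload=0x5B=91, contrib = 91<<7 = 11648; acc -> 11662, shift -> 14

Answer: acc=14 shift=7
acc=11662 shift=14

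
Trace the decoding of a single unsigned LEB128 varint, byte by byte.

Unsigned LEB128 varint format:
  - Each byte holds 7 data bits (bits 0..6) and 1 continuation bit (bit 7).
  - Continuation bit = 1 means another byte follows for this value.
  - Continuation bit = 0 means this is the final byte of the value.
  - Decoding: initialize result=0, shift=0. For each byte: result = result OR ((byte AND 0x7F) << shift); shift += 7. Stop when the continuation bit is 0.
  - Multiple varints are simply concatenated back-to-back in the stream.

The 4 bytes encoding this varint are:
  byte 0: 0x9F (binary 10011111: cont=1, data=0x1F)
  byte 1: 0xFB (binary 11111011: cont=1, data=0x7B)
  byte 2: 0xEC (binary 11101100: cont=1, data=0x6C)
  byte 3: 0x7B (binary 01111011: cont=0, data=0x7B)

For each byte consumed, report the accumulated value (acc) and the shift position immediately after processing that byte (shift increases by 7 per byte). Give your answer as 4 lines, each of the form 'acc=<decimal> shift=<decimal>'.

byte 0=0x9F: payload=0x1F=31, contrib = 31<<0 = 31; acc -> 31, shift -> 7
byte 1=0xFB: payload=0x7B=123, contrib = 123<<7 = 15744; acc -> 15775, shift -> 14
byte 2=0xEC: payload=0x6C=108, contrib = 108<<14 = 1769472; acc -> 1785247, shift -> 21
byte 3=0x7B: payload=0x7B=123, contrib = 123<<21 = 257949696; acc -> 259734943, shift -> 28

Answer: acc=31 shift=7
acc=15775 shift=14
acc=1785247 shift=21
acc=259734943 shift=28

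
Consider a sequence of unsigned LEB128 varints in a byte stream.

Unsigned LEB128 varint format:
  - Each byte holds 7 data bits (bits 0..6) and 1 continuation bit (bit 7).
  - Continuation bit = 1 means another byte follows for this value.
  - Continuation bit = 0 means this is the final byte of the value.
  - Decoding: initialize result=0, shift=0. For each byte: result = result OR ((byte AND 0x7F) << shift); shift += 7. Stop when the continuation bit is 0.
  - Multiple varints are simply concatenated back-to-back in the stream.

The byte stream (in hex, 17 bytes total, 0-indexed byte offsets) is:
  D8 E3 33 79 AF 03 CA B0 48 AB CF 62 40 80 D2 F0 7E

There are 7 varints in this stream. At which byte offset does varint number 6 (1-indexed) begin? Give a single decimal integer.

Answer: 12

Derivation:
  byte[0]=0xD8 cont=1 payload=0x58=88: acc |= 88<<0 -> acc=88 shift=7
  byte[1]=0xE3 cont=1 payload=0x63=99: acc |= 99<<7 -> acc=12760 shift=14
  byte[2]=0x33 cont=0 payload=0x33=51: acc |= 51<<14 -> acc=848344 shift=21 [end]
Varint 1: bytes[0:3] = D8 E3 33 -> value 848344 (3 byte(s))
  byte[3]=0x79 cont=0 payload=0x79=121: acc |= 121<<0 -> acc=121 shift=7 [end]
Varint 2: bytes[3:4] = 79 -> value 121 (1 byte(s))
  byte[4]=0xAF cont=1 payload=0x2F=47: acc |= 47<<0 -> acc=47 shift=7
  byte[5]=0x03 cont=0 payload=0x03=3: acc |= 3<<7 -> acc=431 shift=14 [end]
Varint 3: bytes[4:6] = AF 03 -> value 431 (2 byte(s))
  byte[6]=0xCA cont=1 payload=0x4A=74: acc |= 74<<0 -> acc=74 shift=7
  byte[7]=0xB0 cont=1 payload=0x30=48: acc |= 48<<7 -> acc=6218 shift=14
  byte[8]=0x48 cont=0 payload=0x48=72: acc |= 72<<14 -> acc=1185866 shift=21 [end]
Varint 4: bytes[6:9] = CA B0 48 -> value 1185866 (3 byte(s))
  byte[9]=0xAB cont=1 payload=0x2B=43: acc |= 43<<0 -> acc=43 shift=7
  byte[10]=0xCF cont=1 payload=0x4F=79: acc |= 79<<7 -> acc=10155 shift=14
  byte[11]=0x62 cont=0 payload=0x62=98: acc |= 98<<14 -> acc=1615787 shift=21 [end]
Varint 5: bytes[9:12] = AB CF 62 -> value 1615787 (3 byte(s))
  byte[12]=0x40 cont=0 payload=0x40=64: acc |= 64<<0 -> acc=64 shift=7 [end]
Varint 6: bytes[12:13] = 40 -> value 64 (1 byte(s))
  byte[13]=0x80 cont=1 payload=0x00=0: acc |= 0<<0 -> acc=0 shift=7
  byte[14]=0xD2 cont=1 payload=0x52=82: acc |= 82<<7 -> acc=10496 shift=14
  byte[15]=0xF0 cont=1 payload=0x70=112: acc |= 112<<14 -> acc=1845504 shift=21
  byte[16]=0x7E cont=0 payload=0x7E=126: acc |= 126<<21 -> acc=266086656 shift=28 [end]
Varint 7: bytes[13:17] = 80 D2 F0 7E -> value 266086656 (4 byte(s))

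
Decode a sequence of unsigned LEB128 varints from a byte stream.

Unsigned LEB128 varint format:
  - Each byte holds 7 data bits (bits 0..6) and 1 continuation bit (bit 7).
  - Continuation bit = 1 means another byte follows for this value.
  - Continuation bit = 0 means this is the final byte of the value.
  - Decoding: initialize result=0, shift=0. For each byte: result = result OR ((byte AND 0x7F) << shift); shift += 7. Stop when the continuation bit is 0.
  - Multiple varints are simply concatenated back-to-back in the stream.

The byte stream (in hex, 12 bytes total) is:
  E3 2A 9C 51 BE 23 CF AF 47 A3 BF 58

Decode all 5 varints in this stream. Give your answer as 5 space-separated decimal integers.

Answer: 5475 10396 4542 1169359 1449891

Derivation:
  byte[0]=0xE3 cont=1 payload=0x63=99: acc |= 99<<0 -> acc=99 shift=7
  byte[1]=0x2A cont=0 payload=0x2A=42: acc |= 42<<7 -> acc=5475 shift=14 [end]
Varint 1: bytes[0:2] = E3 2A -> value 5475 (2 byte(s))
  byte[2]=0x9C cont=1 payload=0x1C=28: acc |= 28<<0 -> acc=28 shift=7
  byte[3]=0x51 cont=0 payload=0x51=81: acc |= 81<<7 -> acc=10396 shift=14 [end]
Varint 2: bytes[2:4] = 9C 51 -> value 10396 (2 byte(s))
  byte[4]=0xBE cont=1 payload=0x3E=62: acc |= 62<<0 -> acc=62 shift=7
  byte[5]=0x23 cont=0 payload=0x23=35: acc |= 35<<7 -> acc=4542 shift=14 [end]
Varint 3: bytes[4:6] = BE 23 -> value 4542 (2 byte(s))
  byte[6]=0xCF cont=1 payload=0x4F=79: acc |= 79<<0 -> acc=79 shift=7
  byte[7]=0xAF cont=1 payload=0x2F=47: acc |= 47<<7 -> acc=6095 shift=14
  byte[8]=0x47 cont=0 payload=0x47=71: acc |= 71<<14 -> acc=1169359 shift=21 [end]
Varint 4: bytes[6:9] = CF AF 47 -> value 1169359 (3 byte(s))
  byte[9]=0xA3 cont=1 payload=0x23=35: acc |= 35<<0 -> acc=35 shift=7
  byte[10]=0xBF cont=1 payload=0x3F=63: acc |= 63<<7 -> acc=8099 shift=14
  byte[11]=0x58 cont=0 payload=0x58=88: acc |= 88<<14 -> acc=1449891 shift=21 [end]
Varint 5: bytes[9:12] = A3 BF 58 -> value 1449891 (3 byte(s))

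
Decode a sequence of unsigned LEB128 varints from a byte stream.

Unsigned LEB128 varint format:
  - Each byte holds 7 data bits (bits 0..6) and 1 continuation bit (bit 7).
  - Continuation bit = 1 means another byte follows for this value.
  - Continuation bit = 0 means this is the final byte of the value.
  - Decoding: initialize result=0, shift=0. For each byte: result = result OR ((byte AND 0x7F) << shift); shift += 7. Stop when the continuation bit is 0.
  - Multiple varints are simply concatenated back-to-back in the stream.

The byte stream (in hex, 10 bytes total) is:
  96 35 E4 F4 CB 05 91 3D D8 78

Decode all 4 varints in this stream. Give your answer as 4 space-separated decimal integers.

  byte[0]=0x96 cont=1 payload=0x16=22: acc |= 22<<0 -> acc=22 shift=7
  byte[1]=0x35 cont=0 payload=0x35=53: acc |= 53<<7 -> acc=6806 shift=14 [end]
Varint 1: bytes[0:2] = 96 35 -> value 6806 (2 byte(s))
  byte[2]=0xE4 cont=1 payload=0x64=100: acc |= 100<<0 -> acc=100 shift=7
  byte[3]=0xF4 cont=1 payload=0x74=116: acc |= 116<<7 -> acc=14948 shift=14
  byte[4]=0xCB cont=1 payload=0x4B=75: acc |= 75<<14 -> acc=1243748 shift=21
  byte[5]=0x05 cont=0 payload=0x05=5: acc |= 5<<21 -> acc=11729508 shift=28 [end]
Varint 2: bytes[2:6] = E4 F4 CB 05 -> value 11729508 (4 byte(s))
  byte[6]=0x91 cont=1 payload=0x11=17: acc |= 17<<0 -> acc=17 shift=7
  byte[7]=0x3D cont=0 payload=0x3D=61: acc |= 61<<7 -> acc=7825 shift=14 [end]
Varint 3: bytes[6:8] = 91 3D -> value 7825 (2 byte(s))
  byte[8]=0xD8 cont=1 payload=0x58=88: acc |= 88<<0 -> acc=88 shift=7
  byte[9]=0x78 cont=0 payload=0x78=120: acc |= 120<<7 -> acc=15448 shift=14 [end]
Varint 4: bytes[8:10] = D8 78 -> value 15448 (2 byte(s))

Answer: 6806 11729508 7825 15448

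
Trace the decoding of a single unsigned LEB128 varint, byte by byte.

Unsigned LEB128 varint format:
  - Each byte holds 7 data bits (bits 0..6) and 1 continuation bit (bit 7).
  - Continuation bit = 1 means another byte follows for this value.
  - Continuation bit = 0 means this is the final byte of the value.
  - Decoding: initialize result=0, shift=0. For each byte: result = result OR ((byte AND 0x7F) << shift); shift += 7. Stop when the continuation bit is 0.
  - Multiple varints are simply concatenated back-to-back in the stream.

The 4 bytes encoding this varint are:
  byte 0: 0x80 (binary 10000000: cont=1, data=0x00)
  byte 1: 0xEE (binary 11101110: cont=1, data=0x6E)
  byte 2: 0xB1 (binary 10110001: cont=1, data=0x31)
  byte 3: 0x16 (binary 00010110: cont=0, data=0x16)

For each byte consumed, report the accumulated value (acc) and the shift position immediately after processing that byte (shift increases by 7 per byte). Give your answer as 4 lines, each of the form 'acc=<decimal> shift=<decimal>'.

Answer: acc=0 shift=7
acc=14080 shift=14
acc=816896 shift=21
acc=46954240 shift=28

Derivation:
byte 0=0x80: payload=0x00=0, contrib = 0<<0 = 0; acc -> 0, shift -> 7
byte 1=0xEE: payload=0x6E=110, contrib = 110<<7 = 14080; acc -> 14080, shift -> 14
byte 2=0xB1: payload=0x31=49, contrib = 49<<14 = 802816; acc -> 816896, shift -> 21
byte 3=0x16: payload=0x16=22, contrib = 22<<21 = 46137344; acc -> 46954240, shift -> 28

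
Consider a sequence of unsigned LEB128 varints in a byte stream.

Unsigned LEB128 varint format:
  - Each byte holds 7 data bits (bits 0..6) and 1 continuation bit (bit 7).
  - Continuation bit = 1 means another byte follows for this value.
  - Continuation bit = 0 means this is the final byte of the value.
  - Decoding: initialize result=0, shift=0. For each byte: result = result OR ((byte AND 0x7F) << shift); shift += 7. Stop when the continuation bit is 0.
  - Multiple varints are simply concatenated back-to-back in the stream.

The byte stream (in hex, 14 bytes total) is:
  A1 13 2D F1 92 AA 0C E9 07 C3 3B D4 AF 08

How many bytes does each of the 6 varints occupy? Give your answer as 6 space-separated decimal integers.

  byte[0]=0xA1 cont=1 payload=0x21=33: acc |= 33<<0 -> acc=33 shift=7
  byte[1]=0x13 cont=0 payload=0x13=19: acc |= 19<<7 -> acc=2465 shift=14 [end]
Varint 1: bytes[0:2] = A1 13 -> value 2465 (2 byte(s))
  byte[2]=0x2D cont=0 payload=0x2D=45: acc |= 45<<0 -> acc=45 shift=7 [end]
Varint 2: bytes[2:3] = 2D -> value 45 (1 byte(s))
  byte[3]=0xF1 cont=1 payload=0x71=113: acc |= 113<<0 -> acc=113 shift=7
  byte[4]=0x92 cont=1 payload=0x12=18: acc |= 18<<7 -> acc=2417 shift=14
  byte[5]=0xAA cont=1 payload=0x2A=42: acc |= 42<<14 -> acc=690545 shift=21
  byte[6]=0x0C cont=0 payload=0x0C=12: acc |= 12<<21 -> acc=25856369 shift=28 [end]
Varint 3: bytes[3:7] = F1 92 AA 0C -> value 25856369 (4 byte(s))
  byte[7]=0xE9 cont=1 payload=0x69=105: acc |= 105<<0 -> acc=105 shift=7
  byte[8]=0x07 cont=0 payload=0x07=7: acc |= 7<<7 -> acc=1001 shift=14 [end]
Varint 4: bytes[7:9] = E9 07 -> value 1001 (2 byte(s))
  byte[9]=0xC3 cont=1 payload=0x43=67: acc |= 67<<0 -> acc=67 shift=7
  byte[10]=0x3B cont=0 payload=0x3B=59: acc |= 59<<7 -> acc=7619 shift=14 [end]
Varint 5: bytes[9:11] = C3 3B -> value 7619 (2 byte(s))
  byte[11]=0xD4 cont=1 payload=0x54=84: acc |= 84<<0 -> acc=84 shift=7
  byte[12]=0xAF cont=1 payload=0x2F=47: acc |= 47<<7 -> acc=6100 shift=14
  byte[13]=0x08 cont=0 payload=0x08=8: acc |= 8<<14 -> acc=137172 shift=21 [end]
Varint 6: bytes[11:14] = D4 AF 08 -> value 137172 (3 byte(s))

Answer: 2 1 4 2 2 3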